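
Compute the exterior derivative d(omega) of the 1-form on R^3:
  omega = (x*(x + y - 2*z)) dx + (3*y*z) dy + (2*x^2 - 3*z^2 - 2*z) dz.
d(omega) = (-x) dx ∧ dy + (6*x) dx ∧ dz + (-3*y) dy ∧ dz

For a 1-form omega = sum_i f_i dx_i, the exterior derivative is
  d(omega) = sum_{i < j} (∂f_j/∂x_i - ∂f_i/∂x_j) dx_i ∧ dx_j.
  coefficient of dx ∧ dy: ∂f_2/∂x - ∂f_1/∂y = ∂(3*y*z)/∂x - ∂(x*(x + y - 2*z))/∂y = -x
  coefficient of dx ∧ dz: ∂f_3/∂x - ∂f_1/∂z = ∂(2*x^2 - 3*z^2 - 2*z)/∂x - ∂(x*(x + y - 2*z))/∂z = 6*x
  coefficient of dy ∧ dz: ∂f_3/∂y - ∂f_2/∂z = ∂(2*x^2 - 3*z^2 - 2*z)/∂y - ∂(3*y*z)/∂z = -3*y
Assembling: d(omega) = (-x) dx ∧ dy + (6*x) dx ∧ dz + (-3*y) dy ∧ dz.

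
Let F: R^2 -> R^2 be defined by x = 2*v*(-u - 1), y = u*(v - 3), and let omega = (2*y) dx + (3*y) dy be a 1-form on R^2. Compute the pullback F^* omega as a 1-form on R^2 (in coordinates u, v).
F^* omega = (u*(-v^2 - 6*v + 27)) du + (u*(-u*v + 3*u - 4*v + 12)) dv

Using F^*(f dg) = (f ∘ F) d(g ∘ F), substitute each coordinate x_i by F_i(u, v) in f_i, and replace dx_i by d F_i = (∂F_i/∂u) du + (∂F_i/∂v) dv.
  For the x component: f_1(F) = 2*u*(v - 3); d F_1 = (-2*v) du + (-2*u - 2) dv
  For the y component: f_2(F) = 3*u*(v - 3); d F_2 = (v - 3) du + (u) dv
Combining and collecting du, dv coefficients:
  coeff of du: u*(-v^2 - 6*v + 27)
  coeff of dv: u*(-u*v + 3*u - 4*v + 12)
F^* omega = (u*(-v^2 - 6*v + 27)) du + (u*(-u*v + 3*u - 4*v + 12)) dv.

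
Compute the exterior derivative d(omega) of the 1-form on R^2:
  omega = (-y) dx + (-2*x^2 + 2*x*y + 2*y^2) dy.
d(omega) = (-4*x + 2*y + 1) dx ∧ dy

For a 1-form omega = sum_i f_i dx_i, the exterior derivative is
  d(omega) = sum_{i < j} (∂f_j/∂x_i - ∂f_i/∂x_j) dx_i ∧ dx_j.
  coefficient of dx ∧ dy: ∂f_2/∂x - ∂f_1/∂y = ∂(-2*x^2 + 2*x*y + 2*y^2)/∂x - ∂(-y)/∂y = -4*x + 2*y + 1
Assembling: d(omega) = (-4*x + 2*y + 1) dx ∧ dy.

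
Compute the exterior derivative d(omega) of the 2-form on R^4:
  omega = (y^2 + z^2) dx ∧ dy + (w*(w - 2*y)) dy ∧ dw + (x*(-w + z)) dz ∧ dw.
d(omega) = (2*z) dx ∧ dy ∧ dz + (-w + z) dx ∧ dz ∧ dw

For a 2-form omega = sum_{i<j} g_{ij} dx_i ∧ dx_j, the exterior derivative is
  d(omega) = sum_{i<j} d(g_{ij}) ∧ dx_i ∧ dx_j = sum_{i<j, k} (∂g_{ij}/∂x_k) dx_k ∧ dx_i ∧ dx_j.
Expand each term, using dx_k ∧ dx_i ∧ dx_j = sgn(permutation) dx_{(a)} ∧ dx_{(b)} ∧ dx_{(c)} with (a < b < c) sorted:
  d(y^2 + z^2) includes (∂/∂z)(y^2 + z^2) dz = (2*z) dz, which multiplied by dx ∧ dy gives (2*z) dx ∧ dy ∧ dz
  d(x*(-w + z)) includes (∂/∂x)(x*(-w + z)) dx = (-w + z) dx, which multiplied by dz ∧ dw gives (-w + z) dx ∧ dz ∧ dw
Collecting like 3-forms: d(omega) = (2*z) dx ∧ dy ∧ dz + (-w + z) dx ∧ dz ∧ dw.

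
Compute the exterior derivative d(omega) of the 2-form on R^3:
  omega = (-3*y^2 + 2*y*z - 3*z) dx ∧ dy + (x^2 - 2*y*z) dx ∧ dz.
d(omega) = (2*y + 2*z - 3) dx ∧ dy ∧ dz

For a 2-form omega = sum_{i<j} g_{ij} dx_i ∧ dx_j, the exterior derivative is
  d(omega) = sum_{i<j} d(g_{ij}) ∧ dx_i ∧ dx_j = sum_{i<j, k} (∂g_{ij}/∂x_k) dx_k ∧ dx_i ∧ dx_j.
Expand each term, using dx_k ∧ dx_i ∧ dx_j = sgn(permutation) dx_{(a)} ∧ dx_{(b)} ∧ dx_{(c)} with (a < b < c) sorted:
  d(-3*y^2 + 2*y*z - 3*z) includes (∂/∂z)(-3*y^2 + 2*y*z - 3*z) dz = (2*y - 3) dz, which multiplied by dx ∧ dy gives (2*y - 3) dx ∧ dy ∧ dz
  d(x^2 - 2*y*z) includes (∂/∂y)(x^2 - 2*y*z) dy = (-2*z) dy, which multiplied by dx ∧ dz gives (2*z) dx ∧ dy ∧ dz
Collecting like 3-forms: d(omega) = (2*y + 2*z - 3) dx ∧ dy ∧ dz.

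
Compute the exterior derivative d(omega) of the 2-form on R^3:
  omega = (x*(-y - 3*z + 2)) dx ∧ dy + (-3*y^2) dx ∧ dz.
d(omega) = (-3*x + 6*y) dx ∧ dy ∧ dz

For a 2-form omega = sum_{i<j} g_{ij} dx_i ∧ dx_j, the exterior derivative is
  d(omega) = sum_{i<j} d(g_{ij}) ∧ dx_i ∧ dx_j = sum_{i<j, k} (∂g_{ij}/∂x_k) dx_k ∧ dx_i ∧ dx_j.
Expand each term, using dx_k ∧ dx_i ∧ dx_j = sgn(permutation) dx_{(a)} ∧ dx_{(b)} ∧ dx_{(c)} with (a < b < c) sorted:
  d(x*(-y - 3*z + 2)) includes (∂/∂z)(x*(-y - 3*z + 2)) dz = (-3*x) dz, which multiplied by dx ∧ dy gives (-3*x) dx ∧ dy ∧ dz
  d(-3*y^2) includes (∂/∂y)(-3*y^2) dy = (-6*y) dy, which multiplied by dx ∧ dz gives (6*y) dx ∧ dy ∧ dz
Collecting like 3-forms: d(omega) = (-3*x + 6*y) dx ∧ dy ∧ dz.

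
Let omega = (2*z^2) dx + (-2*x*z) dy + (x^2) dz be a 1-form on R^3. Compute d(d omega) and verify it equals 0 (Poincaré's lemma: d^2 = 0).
d(d omega) = 0

Step 1: d omega = sum_{i<j} (∂f_j/∂x_i - ∂f_i/∂x_j) dx_i ∧ dx_j:
  coeff of dx ∧ dy: -2*z
  coeff of dx ∧ dz: 2*x - 4*z
  coeff of dy ∧ dz: 2*x
Step 2: Apply d again to each 2-form coefficient. The only possible 3-form in R^3 is dx ∧ dy ∧ dz, with coefficient
  ∂(coeff of dy∧dz)/∂x - ∂(coeff of dx∧dz)/∂y + ∂(coeff of dx∧dy)/∂z
  = ∂/∂x (2*x) - ∂/∂y (2*x - 4*z) + ∂/∂z (-2*z).
Each of these terms simplifies to sums of mixed partials that cancel in pairs. The result is 0 (by equality of mixed partials for smooth functions — Schwarz / Clairaut).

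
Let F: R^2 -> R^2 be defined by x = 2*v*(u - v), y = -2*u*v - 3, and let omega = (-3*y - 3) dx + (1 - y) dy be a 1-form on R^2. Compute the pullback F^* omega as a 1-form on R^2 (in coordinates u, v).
F^* omega = (4*v*(2*u*v + 1)) du + (8*u^2*v - 24*u*v^2 + 4*u - 24*v) dv

Using F^*(f dg) = (f ∘ F) d(g ∘ F), substitute each coordinate x_i by F_i(u, v) in f_i, and replace dx_i by d F_i = (∂F_i/∂u) du + (∂F_i/∂v) dv.
  For the x component: f_1(F) = 6*u*v + 6; d F_1 = (2*v) du + (2*u - 4*v) dv
  For the y component: f_2(F) = 2*u*v + 4; d F_2 = (-2*v) du + (-2*u) dv
Combining and collecting du, dv coefficients:
  coeff of du: 4*v*(2*u*v + 1)
  coeff of dv: 8*u^2*v - 24*u*v^2 + 4*u - 24*v
F^* omega = (4*v*(2*u*v + 1)) du + (8*u^2*v - 24*u*v^2 + 4*u - 24*v) dv.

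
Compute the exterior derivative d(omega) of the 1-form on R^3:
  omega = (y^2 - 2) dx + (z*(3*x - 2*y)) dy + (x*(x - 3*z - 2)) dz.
d(omega) = (-2*y + 3*z) dx ∧ dy + (2*x - 3*z - 2) dx ∧ dz + (-3*x + 2*y) dy ∧ dz

For a 1-form omega = sum_i f_i dx_i, the exterior derivative is
  d(omega) = sum_{i < j} (∂f_j/∂x_i - ∂f_i/∂x_j) dx_i ∧ dx_j.
  coefficient of dx ∧ dy: ∂f_2/∂x - ∂f_1/∂y = ∂(z*(3*x - 2*y))/∂x - ∂(y^2 - 2)/∂y = -2*y + 3*z
  coefficient of dx ∧ dz: ∂f_3/∂x - ∂f_1/∂z = ∂(x*(x - 3*z - 2))/∂x - ∂(y^2 - 2)/∂z = 2*x - 3*z - 2
  coefficient of dy ∧ dz: ∂f_3/∂y - ∂f_2/∂z = ∂(x*(x - 3*z - 2))/∂y - ∂(z*(3*x - 2*y))/∂z = -3*x + 2*y
Assembling: d(omega) = (-2*y + 3*z) dx ∧ dy + (2*x - 3*z - 2) dx ∧ dz + (-3*x + 2*y) dy ∧ dz.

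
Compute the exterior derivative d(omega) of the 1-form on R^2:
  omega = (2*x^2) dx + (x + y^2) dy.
d(omega) = (1) dx ∧ dy

For a 1-form omega = sum_i f_i dx_i, the exterior derivative is
  d(omega) = sum_{i < j} (∂f_j/∂x_i - ∂f_i/∂x_j) dx_i ∧ dx_j.
  coefficient of dx ∧ dy: ∂f_2/∂x - ∂f_1/∂y = ∂(x + y^2)/∂x - ∂(2*x^2)/∂y = 1
Assembling: d(omega) = (1) dx ∧ dy.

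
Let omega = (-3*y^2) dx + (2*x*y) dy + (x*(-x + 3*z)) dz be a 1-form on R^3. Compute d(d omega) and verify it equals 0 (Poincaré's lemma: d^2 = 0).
d(d omega) = 0

Step 1: d omega = sum_{i<j} (∂f_j/∂x_i - ∂f_i/∂x_j) dx_i ∧ dx_j:
  coeff of dx ∧ dy: 8*y
  coeff of dx ∧ dz: -2*x + 3*z
  coeff of dy ∧ dz: 0
Step 2: Apply d again to each 2-form coefficient. The only possible 3-form in R^3 is dx ∧ dy ∧ dz, with coefficient
  ∂(coeff of dy∧dz)/∂x - ∂(coeff of dx∧dz)/∂y + ∂(coeff of dx∧dy)/∂z
  = ∂/∂x (0) - ∂/∂y (-2*x + 3*z) + ∂/∂z (8*y).
Each of these terms simplifies to sums of mixed partials that cancel in pairs. The result is 0 (by equality of mixed partials for smooth functions — Schwarz / Clairaut).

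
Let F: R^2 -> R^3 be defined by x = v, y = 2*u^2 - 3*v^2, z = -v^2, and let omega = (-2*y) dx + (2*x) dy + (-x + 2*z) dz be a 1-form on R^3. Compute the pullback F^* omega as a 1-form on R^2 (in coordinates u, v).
F^* omega = (8*u*v) du + (-4*u^2 + 4*v^3 - 4*v^2) dv

Using F^*(f dg) = (f ∘ F) d(g ∘ F), substitute each coordinate x_i by F_i(u, v) in f_i, and replace dx_i by d F_i = (∂F_i/∂u) du + (∂F_i/∂v) dv.
  For the x component: f_1(F) = -4*u^2 + 6*v^2; d F_1 = (0) du + (1) dv
  For the y component: f_2(F) = 2*v; d F_2 = (4*u) du + (-6*v) dv
  For the z component: f_3(F) = v*(-2*v - 1); d F_3 = (0) du + (-2*v) dv
Combining and collecting du, dv coefficients:
  coeff of du: 8*u*v
  coeff of dv: -4*u^2 + 4*v^3 - 4*v^2
F^* omega = (8*u*v) du + (-4*u^2 + 4*v^3 - 4*v^2) dv.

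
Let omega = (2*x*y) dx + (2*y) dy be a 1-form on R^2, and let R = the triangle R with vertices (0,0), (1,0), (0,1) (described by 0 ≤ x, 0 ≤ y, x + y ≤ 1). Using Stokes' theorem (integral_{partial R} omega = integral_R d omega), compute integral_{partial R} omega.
integral_(partial R) omega = -1/3

Stokes: integral_partial_R omega = integral_R d omega with d omega = (∂Q/∂x - ∂P/∂y) dx ∧ dy.
  ∂Q/∂x = 0
  ∂P/∂y = 2*x
  integrand = ∂Q/∂x - ∂P/∂y = -2*x.
Integrating over R: integral_0^1 integral_0^{1-x} (-2*x) dy dx = -1/3.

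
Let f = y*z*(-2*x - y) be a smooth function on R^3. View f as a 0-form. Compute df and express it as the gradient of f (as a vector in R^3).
df = (-2*y*z) dx + (2*z*(-x - y)) dy + (y*(-2*x - y)) dz; grad f = (-2*y*z, 2*z*(-x - y), y*(-2*x - y))

For a 0-form f, d f = (∂f/∂x) dx + (∂f/∂y) dy + (∂f/∂z) dz. The components of the vector representation are exactly the entries of grad f in Cartesian coordinates:
  ∂f/∂x = -2*y*z
  ∂f/∂y = 2*z*(-x - y)
  ∂f/∂z = y*(-2*x - y).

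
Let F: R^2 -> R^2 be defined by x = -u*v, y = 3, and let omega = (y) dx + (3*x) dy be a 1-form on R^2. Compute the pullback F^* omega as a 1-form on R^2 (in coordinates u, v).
F^* omega = (-3*v) du + (-3*u) dv

Using F^*(f dg) = (f ∘ F) d(g ∘ F), substitute each coordinate x_i by F_i(u, v) in f_i, and replace dx_i by d F_i = (∂F_i/∂u) du + (∂F_i/∂v) dv.
  For the x component: f_1(F) = 3; d F_1 = (-v) du + (-u) dv
  For the y component: f_2(F) = -3*u*v; d F_2 = (0) du + (0) dv
Combining and collecting du, dv coefficients:
  coeff of du: -3*v
  coeff of dv: -3*u
F^* omega = (-3*v) du + (-3*u) dv.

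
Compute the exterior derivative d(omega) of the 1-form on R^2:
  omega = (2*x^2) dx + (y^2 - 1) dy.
d(omega) = 0

For a 1-form omega = sum_i f_i dx_i, the exterior derivative is
  d(omega) = sum_{i < j} (∂f_j/∂x_i - ∂f_i/∂x_j) dx_i ∧ dx_j.

Assembling: d(omega) = 0.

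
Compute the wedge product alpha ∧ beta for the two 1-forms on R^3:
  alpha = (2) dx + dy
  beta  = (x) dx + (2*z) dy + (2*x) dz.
alpha ∧ beta = (-x + 4*z) dx ∧ dy + (4*x) dx ∧ dz + (2*x) dy ∧ dz

Distribute the wedge, using dx_i ∧ dx_j = -dx_j ∧ dx_i and dx_i ∧ dx_i = 0. For each pair (i, j) with i < j, the coefficient of dx_i ∧ dx_j in alpha ∧ beta is (alpha_i * beta_j - alpha_j * beta_i). Collecting: alpha ∧ beta = (-x + 4*z) dx ∧ dy + (4*x) dx ∧ dz + (2*x) dy ∧ dz.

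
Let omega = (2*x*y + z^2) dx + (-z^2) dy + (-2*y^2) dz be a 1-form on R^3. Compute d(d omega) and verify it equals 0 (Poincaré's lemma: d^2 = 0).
d(d omega) = 0

Step 1: d omega = sum_{i<j} (∂f_j/∂x_i - ∂f_i/∂x_j) dx_i ∧ dx_j:
  coeff of dx ∧ dy: -2*x
  coeff of dx ∧ dz: -2*z
  coeff of dy ∧ dz: -4*y + 2*z
Step 2: Apply d again to each 2-form coefficient. The only possible 3-form in R^3 is dx ∧ dy ∧ dz, with coefficient
  ∂(coeff of dy∧dz)/∂x - ∂(coeff of dx∧dz)/∂y + ∂(coeff of dx∧dy)/∂z
  = ∂/∂x (-4*y + 2*z) - ∂/∂y (-2*z) + ∂/∂z (-2*x).
Each of these terms simplifies to sums of mixed partials that cancel in pairs. The result is 0 (by equality of mixed partials for smooth functions — Schwarz / Clairaut).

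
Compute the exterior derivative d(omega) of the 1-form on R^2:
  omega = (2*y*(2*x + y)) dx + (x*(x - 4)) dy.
d(omega) = (-2*x - 4*y - 4) dx ∧ dy

For a 1-form omega = sum_i f_i dx_i, the exterior derivative is
  d(omega) = sum_{i < j} (∂f_j/∂x_i - ∂f_i/∂x_j) dx_i ∧ dx_j.
  coefficient of dx ∧ dy: ∂f_2/∂x - ∂f_1/∂y = ∂(x*(x - 4))/∂x - ∂(2*y*(2*x + y))/∂y = -2*x - 4*y - 4
Assembling: d(omega) = (-2*x - 4*y - 4) dx ∧ dy.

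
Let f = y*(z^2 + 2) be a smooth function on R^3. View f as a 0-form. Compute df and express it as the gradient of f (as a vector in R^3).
df = (0) dx + (z^2 + 2) dy + (2*y*z) dz; grad f = (0, z^2 + 2, 2*y*z)

For a 0-form f, d f = (∂f/∂x) dx + (∂f/∂y) dy + (∂f/∂z) dz. The components of the vector representation are exactly the entries of grad f in Cartesian coordinates:
  ∂f/∂x = 0
  ∂f/∂y = z^2 + 2
  ∂f/∂z = 2*y*z.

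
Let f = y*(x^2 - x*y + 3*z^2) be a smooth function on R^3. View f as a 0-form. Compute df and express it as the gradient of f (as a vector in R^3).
df = (y*(2*x - y)) dx + (x^2 - 2*x*y + 3*z^2) dy + (6*y*z) dz; grad f = (y*(2*x - y), x^2 - 2*x*y + 3*z^2, 6*y*z)

For a 0-form f, d f = (∂f/∂x) dx + (∂f/∂y) dy + (∂f/∂z) dz. The components of the vector representation are exactly the entries of grad f in Cartesian coordinates:
  ∂f/∂x = y*(2*x - y)
  ∂f/∂y = x^2 - 2*x*y + 3*z^2
  ∂f/∂z = 6*y*z.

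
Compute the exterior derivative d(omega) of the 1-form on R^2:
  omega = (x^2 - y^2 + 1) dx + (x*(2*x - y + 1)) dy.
d(omega) = (4*x + y + 1) dx ∧ dy

For a 1-form omega = sum_i f_i dx_i, the exterior derivative is
  d(omega) = sum_{i < j} (∂f_j/∂x_i - ∂f_i/∂x_j) dx_i ∧ dx_j.
  coefficient of dx ∧ dy: ∂f_2/∂x - ∂f_1/∂y = ∂(x*(2*x - y + 1))/∂x - ∂(x^2 - y^2 + 1)/∂y = 4*x + y + 1
Assembling: d(omega) = (4*x + y + 1) dx ∧ dy.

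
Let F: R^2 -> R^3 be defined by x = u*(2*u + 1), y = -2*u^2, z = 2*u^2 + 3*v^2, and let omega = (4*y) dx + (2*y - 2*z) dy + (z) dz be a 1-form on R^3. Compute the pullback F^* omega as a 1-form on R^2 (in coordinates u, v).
F^* omega = (4*u*(2*u^2 - 2*u + 9*v^2)) du + (12*u^2*v + 18*v^3) dv

Using F^*(f dg) = (f ∘ F) d(g ∘ F), substitute each coordinate x_i by F_i(u, v) in f_i, and replace dx_i by d F_i = (∂F_i/∂u) du + (∂F_i/∂v) dv.
  For the x component: f_1(F) = -8*u^2; d F_1 = (4*u + 1) du + (0) dv
  For the y component: f_2(F) = -8*u^2 - 6*v^2; d F_2 = (-4*u) du + (0) dv
  For the z component: f_3(F) = 2*u^2 + 3*v^2; d F_3 = (4*u) du + (6*v) dv
Combining and collecting du, dv coefficients:
  coeff of du: 4*u*(2*u^2 - 2*u + 9*v^2)
  coeff of dv: 12*u^2*v + 18*v^3
F^* omega = (4*u*(2*u^2 - 2*u + 9*v^2)) du + (12*u^2*v + 18*v^3) dv.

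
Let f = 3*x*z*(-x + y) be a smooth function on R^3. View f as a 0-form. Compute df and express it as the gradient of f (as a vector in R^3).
df = (3*z*(-2*x + y)) dx + (3*x*z) dy + (3*x*(-x + y)) dz; grad f = (3*z*(-2*x + y), 3*x*z, 3*x*(-x + y))

For a 0-form f, d f = (∂f/∂x) dx + (∂f/∂y) dy + (∂f/∂z) dz. The components of the vector representation are exactly the entries of grad f in Cartesian coordinates:
  ∂f/∂x = 3*z*(-2*x + y)
  ∂f/∂y = 3*x*z
  ∂f/∂z = 3*x*(-x + y).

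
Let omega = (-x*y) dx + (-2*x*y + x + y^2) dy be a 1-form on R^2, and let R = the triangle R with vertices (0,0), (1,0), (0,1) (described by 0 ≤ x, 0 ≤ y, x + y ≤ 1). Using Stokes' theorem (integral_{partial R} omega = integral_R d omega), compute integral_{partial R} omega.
integral_(partial R) omega = 1/3

Stokes: integral_partial_R omega = integral_R d omega with d omega = (∂Q/∂x - ∂P/∂y) dx ∧ dy.
  ∂Q/∂x = 1 - 2*y
  ∂P/∂y = -x
  integrand = ∂Q/∂x - ∂P/∂y = x - 2*y + 1.
Integrating over R: integral_0^1 integral_0^{1-x} (x - 2*y + 1) dy dx = 1/3.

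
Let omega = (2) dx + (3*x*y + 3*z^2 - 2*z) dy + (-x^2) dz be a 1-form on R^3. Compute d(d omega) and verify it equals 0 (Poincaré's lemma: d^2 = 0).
d(d omega) = 0

Step 1: d omega = sum_{i<j} (∂f_j/∂x_i - ∂f_i/∂x_j) dx_i ∧ dx_j:
  coeff of dx ∧ dy: 3*y
  coeff of dx ∧ dz: -2*x
  coeff of dy ∧ dz: 2 - 6*z
Step 2: Apply d again to each 2-form coefficient. The only possible 3-form in R^3 is dx ∧ dy ∧ dz, with coefficient
  ∂(coeff of dy∧dz)/∂x - ∂(coeff of dx∧dz)/∂y + ∂(coeff of dx∧dy)/∂z
  = ∂/∂x (2 - 6*z) - ∂/∂y (-2*x) + ∂/∂z (3*y).
Each of these terms simplifies to sums of mixed partials that cancel in pairs. The result is 0 (by equality of mixed partials for smooth functions — Schwarz / Clairaut).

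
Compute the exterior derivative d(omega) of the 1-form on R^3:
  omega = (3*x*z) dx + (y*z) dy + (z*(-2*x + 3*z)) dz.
d(omega) = (-3*x - 2*z) dx ∧ dz + (-y) dy ∧ dz

For a 1-form omega = sum_i f_i dx_i, the exterior derivative is
  d(omega) = sum_{i < j} (∂f_j/∂x_i - ∂f_i/∂x_j) dx_i ∧ dx_j.
  coefficient of dx ∧ dz: ∂f_3/∂x - ∂f_1/∂z = ∂(z*(-2*x + 3*z))/∂x - ∂(3*x*z)/∂z = -3*x - 2*z
  coefficient of dy ∧ dz: ∂f_3/∂y - ∂f_2/∂z = ∂(z*(-2*x + 3*z))/∂y - ∂(y*z)/∂z = -y
Assembling: d(omega) = (-3*x - 2*z) dx ∧ dz + (-y) dy ∧ dz.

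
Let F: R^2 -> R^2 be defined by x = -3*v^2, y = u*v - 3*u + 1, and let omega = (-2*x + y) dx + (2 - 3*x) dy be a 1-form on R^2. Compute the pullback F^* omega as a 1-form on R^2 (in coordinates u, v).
F^* omega = (9*v^3 - 27*v^2 + 2*v - 6) du + (3*u*v^2 + 18*u*v + 2*u - 36*v^3 - 6*v) dv

Using F^*(f dg) = (f ∘ F) d(g ∘ F), substitute each coordinate x_i by F_i(u, v) in f_i, and replace dx_i by d F_i = (∂F_i/∂u) du + (∂F_i/∂v) dv.
  For the x component: f_1(F) = u*v - 3*u + 6*v^2 + 1; d F_1 = (0) du + (-6*v) dv
  For the y component: f_2(F) = 9*v^2 + 2; d F_2 = (v - 3) du + (u) dv
Combining and collecting du, dv coefficients:
  coeff of du: 9*v^3 - 27*v^2 + 2*v - 6
  coeff of dv: 3*u*v^2 + 18*u*v + 2*u - 36*v^3 - 6*v
F^* omega = (9*v^3 - 27*v^2 + 2*v - 6) du + (3*u*v^2 + 18*u*v + 2*u - 36*v^3 - 6*v) dv.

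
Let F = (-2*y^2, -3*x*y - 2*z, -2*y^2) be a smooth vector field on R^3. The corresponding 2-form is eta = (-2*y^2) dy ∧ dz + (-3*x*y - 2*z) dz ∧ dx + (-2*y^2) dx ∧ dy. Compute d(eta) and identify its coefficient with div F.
d(eta) = (-3*x) dx ∧ dy ∧ dz; div F = -3*x

For a 2-form in R^3 of the form above, applying d gives a 3-form with coefficient ∂P/∂x + ∂Q/∂y + ∂R/∂z:
  ∂P/∂x = 0
  ∂Q/∂y = -3*x
  ∂R/∂z = 0
Sum = -3*x, which is exactly div F.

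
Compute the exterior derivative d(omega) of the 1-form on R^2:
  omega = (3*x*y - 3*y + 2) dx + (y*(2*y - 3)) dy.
d(omega) = (3 - 3*x) dx ∧ dy

For a 1-form omega = sum_i f_i dx_i, the exterior derivative is
  d(omega) = sum_{i < j} (∂f_j/∂x_i - ∂f_i/∂x_j) dx_i ∧ dx_j.
  coefficient of dx ∧ dy: ∂f_2/∂x - ∂f_1/∂y = ∂(y*(2*y - 3))/∂x - ∂(3*x*y - 3*y + 2)/∂y = 3 - 3*x
Assembling: d(omega) = (3 - 3*x) dx ∧ dy.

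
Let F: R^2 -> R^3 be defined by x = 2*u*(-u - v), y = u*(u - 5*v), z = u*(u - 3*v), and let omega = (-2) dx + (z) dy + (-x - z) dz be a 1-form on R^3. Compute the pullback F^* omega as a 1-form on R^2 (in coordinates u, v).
F^* omega = (4*u^3 - 4*u^2*v + 8*u + 4*v) du + (-8*u^3 + 4*u) dv

Using F^*(f dg) = (f ∘ F) d(g ∘ F), substitute each coordinate x_i by F_i(u, v) in f_i, and replace dx_i by d F_i = (∂F_i/∂u) du + (∂F_i/∂v) dv.
  For the x component: f_1(F) = -2; d F_1 = (-4*u - 2*v) du + (-2*u) dv
  For the y component: f_2(F) = u*(u - 3*v); d F_2 = (2*u - 5*v) du + (-5*u) dv
  For the z component: f_3(F) = u*(u + 5*v); d F_3 = (2*u - 3*v) du + (-3*u) dv
Combining and collecting du, dv coefficients:
  coeff of du: 4*u^3 - 4*u^2*v + 8*u + 4*v
  coeff of dv: -8*u^3 + 4*u
F^* omega = (4*u^3 - 4*u^2*v + 8*u + 4*v) du + (-8*u^3 + 4*u) dv.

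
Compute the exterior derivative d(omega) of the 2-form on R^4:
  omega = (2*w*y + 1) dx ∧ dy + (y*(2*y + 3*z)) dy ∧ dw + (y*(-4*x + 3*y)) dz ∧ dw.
d(omega) = (2*y) dx ∧ dy ∧ dw + (-4*x + 3*y) dy ∧ dz ∧ dw + (-4*y) dx ∧ dz ∧ dw

For a 2-form omega = sum_{i<j} g_{ij} dx_i ∧ dx_j, the exterior derivative is
  d(omega) = sum_{i<j} d(g_{ij}) ∧ dx_i ∧ dx_j = sum_{i<j, k} (∂g_{ij}/∂x_k) dx_k ∧ dx_i ∧ dx_j.
Expand each term, using dx_k ∧ dx_i ∧ dx_j = sgn(permutation) dx_{(a)} ∧ dx_{(b)} ∧ dx_{(c)} with (a < b < c) sorted:
  d(2*w*y + 1) includes (∂/∂w)(2*w*y + 1) dw = (2*y) dw, which multiplied by dx ∧ dy gives (2*y) dx ∧ dy ∧ dw
  d(y*(2*y + 3*z)) includes (∂/∂z)(y*(2*y + 3*z)) dz = (3*y) dz, which multiplied by dy ∧ dw gives (-3*y) dy ∧ dz ∧ dw
  d(y*(-4*x + 3*y)) includes (∂/∂x)(y*(-4*x + 3*y)) dx = (-4*y) dx, which multiplied by dz ∧ dw gives (-4*y) dx ∧ dz ∧ dw
  d(y*(-4*x + 3*y)) includes (∂/∂y)(y*(-4*x + 3*y)) dy = (-4*x + 6*y) dy, which multiplied by dz ∧ dw gives (-4*x + 6*y) dy ∧ dz ∧ dw
Collecting like 3-forms: d(omega) = (2*y) dx ∧ dy ∧ dw + (-4*x + 3*y) dy ∧ dz ∧ dw + (-4*y) dx ∧ dz ∧ dw.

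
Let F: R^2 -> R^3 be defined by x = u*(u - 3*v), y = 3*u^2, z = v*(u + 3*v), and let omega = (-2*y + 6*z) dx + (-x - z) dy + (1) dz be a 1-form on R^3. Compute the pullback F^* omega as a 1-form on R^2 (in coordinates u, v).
F^* omega = (-18*u^3 + 42*u^2*v - 54*v^3 + v) du + (18*u^3 - 18*u^2*v - 54*u*v^2 + u + 6*v) dv

Using F^*(f dg) = (f ∘ F) d(g ∘ F), substitute each coordinate x_i by F_i(u, v) in f_i, and replace dx_i by d F_i = (∂F_i/∂u) du + (∂F_i/∂v) dv.
  For the x component: f_1(F) = -6*u^2 + 6*u*v + 18*v^2; d F_1 = (2*u - 3*v) du + (-3*u) dv
  For the y component: f_2(F) = -u^2 + 2*u*v - 3*v^2; d F_2 = (6*u) du + (0) dv
  For the z component: f_3(F) = 1; d F_3 = (v) du + (u + 6*v) dv
Combining and collecting du, dv coefficients:
  coeff of du: -18*u^3 + 42*u^2*v - 54*v^3 + v
  coeff of dv: 18*u^3 - 18*u^2*v - 54*u*v^2 + u + 6*v
F^* omega = (-18*u^3 + 42*u^2*v - 54*v^3 + v) du + (18*u^3 - 18*u^2*v - 54*u*v^2 + u + 6*v) dv.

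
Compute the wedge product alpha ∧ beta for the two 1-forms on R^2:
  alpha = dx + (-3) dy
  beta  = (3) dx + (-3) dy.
alpha ∧ beta = (6) dx ∧ dy

Distribute the wedge, using dx_i ∧ dx_j = -dx_j ∧ dx_i and dx_i ∧ dx_i = 0. For each pair (i, j) with i < j, the coefficient of dx_i ∧ dx_j in alpha ∧ beta is (alpha_i * beta_j - alpha_j * beta_i). Collecting: alpha ∧ beta = (6) dx ∧ dy.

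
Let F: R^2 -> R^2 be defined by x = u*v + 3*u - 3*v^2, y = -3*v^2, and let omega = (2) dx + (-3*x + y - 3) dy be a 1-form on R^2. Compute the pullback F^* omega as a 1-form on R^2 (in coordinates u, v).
F^* omega = (2*v + 6) du + (18*u*v^2 + 54*u*v + 2*u - 36*v^3 + 6*v) dv

Using F^*(f dg) = (f ∘ F) d(g ∘ F), substitute each coordinate x_i by F_i(u, v) in f_i, and replace dx_i by d F_i = (∂F_i/∂u) du + (∂F_i/∂v) dv.
  For the x component: f_1(F) = 2; d F_1 = (v + 3) du + (u - 6*v) dv
  For the y component: f_2(F) = -3*u*v - 9*u + 6*v^2 - 3; d F_2 = (0) du + (-6*v) dv
Combining and collecting du, dv coefficients:
  coeff of du: 2*v + 6
  coeff of dv: 18*u*v^2 + 54*u*v + 2*u - 36*v^3 + 6*v
F^* omega = (2*v + 6) du + (18*u*v^2 + 54*u*v + 2*u - 36*v^3 + 6*v) dv.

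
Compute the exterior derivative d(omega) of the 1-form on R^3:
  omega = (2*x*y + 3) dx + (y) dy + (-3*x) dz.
d(omega) = (-2*x) dx ∧ dy + (-3) dx ∧ dz

For a 1-form omega = sum_i f_i dx_i, the exterior derivative is
  d(omega) = sum_{i < j} (∂f_j/∂x_i - ∂f_i/∂x_j) dx_i ∧ dx_j.
  coefficient of dx ∧ dy: ∂f_2/∂x - ∂f_1/∂y = ∂(y)/∂x - ∂(2*x*y + 3)/∂y = -2*x
  coefficient of dx ∧ dz: ∂f_3/∂x - ∂f_1/∂z = ∂(-3*x)/∂x - ∂(2*x*y + 3)/∂z = -3
Assembling: d(omega) = (-2*x) dx ∧ dy + (-3) dx ∧ dz.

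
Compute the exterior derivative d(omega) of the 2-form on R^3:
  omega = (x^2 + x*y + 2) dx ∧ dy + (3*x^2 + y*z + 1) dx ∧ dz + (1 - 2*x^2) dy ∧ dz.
d(omega) = (-4*x - z) dx ∧ dy ∧ dz

For a 2-form omega = sum_{i<j} g_{ij} dx_i ∧ dx_j, the exterior derivative is
  d(omega) = sum_{i<j} d(g_{ij}) ∧ dx_i ∧ dx_j = sum_{i<j, k} (∂g_{ij}/∂x_k) dx_k ∧ dx_i ∧ dx_j.
Expand each term, using dx_k ∧ dx_i ∧ dx_j = sgn(permutation) dx_{(a)} ∧ dx_{(b)} ∧ dx_{(c)} with (a < b < c) sorted:
  d(3*x^2 + y*z + 1) includes (∂/∂y)(3*x^2 + y*z + 1) dy = (z) dy, which multiplied by dx ∧ dz gives (-z) dx ∧ dy ∧ dz
  d(1 - 2*x^2) includes (∂/∂x)(1 - 2*x^2) dx = (-4*x) dx, which multiplied by dy ∧ dz gives (-4*x) dx ∧ dy ∧ dz
Collecting like 3-forms: d(omega) = (-4*x - z) dx ∧ dy ∧ dz.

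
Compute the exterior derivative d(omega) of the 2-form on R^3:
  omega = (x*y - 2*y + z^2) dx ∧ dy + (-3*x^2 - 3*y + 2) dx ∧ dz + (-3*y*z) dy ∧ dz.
d(omega) = (2*z + 3) dx ∧ dy ∧ dz

For a 2-form omega = sum_{i<j} g_{ij} dx_i ∧ dx_j, the exterior derivative is
  d(omega) = sum_{i<j} d(g_{ij}) ∧ dx_i ∧ dx_j = sum_{i<j, k} (∂g_{ij}/∂x_k) dx_k ∧ dx_i ∧ dx_j.
Expand each term, using dx_k ∧ dx_i ∧ dx_j = sgn(permutation) dx_{(a)} ∧ dx_{(b)} ∧ dx_{(c)} with (a < b < c) sorted:
  d(x*y - 2*y + z^2) includes (∂/∂z)(x*y - 2*y + z^2) dz = (2*z) dz, which multiplied by dx ∧ dy gives (2*z) dx ∧ dy ∧ dz
  d(-3*x^2 - 3*y + 2) includes (∂/∂y)(-3*x^2 - 3*y + 2) dy = (-3) dy, which multiplied by dx ∧ dz gives (3) dx ∧ dy ∧ dz
Collecting like 3-forms: d(omega) = (2*z + 3) dx ∧ dy ∧ dz.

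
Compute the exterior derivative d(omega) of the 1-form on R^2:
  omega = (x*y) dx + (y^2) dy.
d(omega) = (-x) dx ∧ dy

For a 1-form omega = sum_i f_i dx_i, the exterior derivative is
  d(omega) = sum_{i < j} (∂f_j/∂x_i - ∂f_i/∂x_j) dx_i ∧ dx_j.
  coefficient of dx ∧ dy: ∂f_2/∂x - ∂f_1/∂y = ∂(y^2)/∂x - ∂(x*y)/∂y = -x
Assembling: d(omega) = (-x) dx ∧ dy.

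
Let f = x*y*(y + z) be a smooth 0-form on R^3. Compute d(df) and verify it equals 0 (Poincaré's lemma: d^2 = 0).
d(df) = 0

Step 1: df = sum_i (∂f/∂x_i) dx_i = (y*(y + z)) dx + (x*(2*y + z)) dy + (x*y) dz.
Step 2: Apply d again. Using the 1-form formula, the coefficient of dx ∧ dy in d(df) is ∂^2 f/∂x ∂y - ∂^2 f/∂y ∂x = (2*y + z) - (2*y + z) = 0 (equality of mixed partials for smooth f).
Similarly for dx ∧ dz and dy ∧ dz — all coefficients vanish. So d(df) = 0.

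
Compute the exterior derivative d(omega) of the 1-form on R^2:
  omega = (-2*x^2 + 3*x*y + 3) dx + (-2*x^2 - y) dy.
d(omega) = (-7*x) dx ∧ dy

For a 1-form omega = sum_i f_i dx_i, the exterior derivative is
  d(omega) = sum_{i < j} (∂f_j/∂x_i - ∂f_i/∂x_j) dx_i ∧ dx_j.
  coefficient of dx ∧ dy: ∂f_2/∂x - ∂f_1/∂y = ∂(-2*x^2 - y)/∂x - ∂(-2*x^2 + 3*x*y + 3)/∂y = -7*x
Assembling: d(omega) = (-7*x) dx ∧ dy.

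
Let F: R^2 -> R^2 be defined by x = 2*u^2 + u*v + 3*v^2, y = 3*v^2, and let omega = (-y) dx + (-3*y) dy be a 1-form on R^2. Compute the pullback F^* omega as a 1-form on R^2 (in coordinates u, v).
F^* omega = (3*v^2*(-4*u - v)) du + (3*v^2*(-u - 24*v)) dv

Using F^*(f dg) = (f ∘ F) d(g ∘ F), substitute each coordinate x_i by F_i(u, v) in f_i, and replace dx_i by d F_i = (∂F_i/∂u) du + (∂F_i/∂v) dv.
  For the x component: f_1(F) = -3*v^2; d F_1 = (4*u + v) du + (u + 6*v) dv
  For the y component: f_2(F) = -9*v^2; d F_2 = (0) du + (6*v) dv
Combining and collecting du, dv coefficients:
  coeff of du: 3*v^2*(-4*u - v)
  coeff of dv: 3*v^2*(-u - 24*v)
F^* omega = (3*v^2*(-4*u - v)) du + (3*v^2*(-u - 24*v)) dv.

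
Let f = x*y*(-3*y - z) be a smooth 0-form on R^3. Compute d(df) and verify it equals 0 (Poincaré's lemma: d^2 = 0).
d(df) = 0

Step 1: df = sum_i (∂f/∂x_i) dx_i = (y*(-3*y - z)) dx + (x*(-6*y - z)) dy + (-x*y) dz.
Step 2: Apply d again. Using the 1-form formula, the coefficient of dx ∧ dy in d(df) is ∂^2 f/∂x ∂y - ∂^2 f/∂y ∂x = (-6*y - z) - (-6*y - z) = 0 (equality of mixed partials for smooth f).
Similarly for dx ∧ dz and dy ∧ dz — all coefficients vanish. So d(df) = 0.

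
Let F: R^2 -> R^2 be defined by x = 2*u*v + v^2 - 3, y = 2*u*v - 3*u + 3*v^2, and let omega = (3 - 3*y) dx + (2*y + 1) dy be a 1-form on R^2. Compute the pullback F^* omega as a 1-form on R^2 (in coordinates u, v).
F^* omega = (-4*u*v^2 - 6*u*v + 18*u - 6*v^3 - 18*v^2 + 8*v - 3) du + (-4*u^2*v + 6*u^2 + 6*u*v^2 - 18*u*v + 8*u + 18*v^3 + 12*v) dv

Using F^*(f dg) = (f ∘ F) d(g ∘ F), substitute each coordinate x_i by F_i(u, v) in f_i, and replace dx_i by d F_i = (∂F_i/∂u) du + (∂F_i/∂v) dv.
  For the x component: f_1(F) = -6*u*v + 9*u - 9*v^2 + 3; d F_1 = (2*v) du + (2*u + 2*v) dv
  For the y component: f_2(F) = 4*u*v - 6*u + 6*v^2 + 1; d F_2 = (2*v - 3) du + (2*u + 6*v) dv
Combining and collecting du, dv coefficients:
  coeff of du: -4*u*v^2 - 6*u*v + 18*u - 6*v^3 - 18*v^2 + 8*v - 3
  coeff of dv: -4*u^2*v + 6*u^2 + 6*u*v^2 - 18*u*v + 8*u + 18*v^3 + 12*v
F^* omega = (-4*u*v^2 - 6*u*v + 18*u - 6*v^3 - 18*v^2 + 8*v - 3) du + (-4*u^2*v + 6*u^2 + 6*u*v^2 - 18*u*v + 8*u + 18*v^3 + 12*v) dv.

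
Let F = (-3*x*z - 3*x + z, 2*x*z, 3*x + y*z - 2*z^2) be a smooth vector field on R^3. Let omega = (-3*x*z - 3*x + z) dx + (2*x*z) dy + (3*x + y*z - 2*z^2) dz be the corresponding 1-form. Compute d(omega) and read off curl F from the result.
d(omega) = (-2*x + z) dy ∧ dz + (-3*x - 2) dz ∧ dx + (2*z) dx ∧ dy; curl F = (-2*x + z, -3*x - 2, 2*z)

d omega = sum_{i<j} (∂f_j/∂x_i - ∂f_i/∂x_j) dx_i ∧ dx_j. Under the identification (dy ∧ dz, dz ∧ dx, dx ∧ dy) ↔ (e_x, e_y, e_z), the coefficients are exactly the components of curl F. Compute:
  ∂R/∂y - ∂Q/∂z = (z) - (2*x) = -2*x + z
  ∂P/∂z - ∂R/∂x = (1 - 3*x) - (3) = -3*x - 2
  ∂Q/∂x - ∂P/∂y = (2*z) - (0) = 2*z.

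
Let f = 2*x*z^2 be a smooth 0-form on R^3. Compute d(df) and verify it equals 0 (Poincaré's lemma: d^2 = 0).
d(df) = 0

Step 1: df = sum_i (∂f/∂x_i) dx_i = (2*z^2) dx + (0) dy + (4*x*z) dz.
Step 2: Apply d again. Using the 1-form formula, the coefficient of dx ∧ dy in d(df) is ∂^2 f/∂x ∂y - ∂^2 f/∂y ∂x = (0) - (0) = 0 (equality of mixed partials for smooth f).
Similarly for dx ∧ dz and dy ∧ dz — all coefficients vanish. So d(df) = 0.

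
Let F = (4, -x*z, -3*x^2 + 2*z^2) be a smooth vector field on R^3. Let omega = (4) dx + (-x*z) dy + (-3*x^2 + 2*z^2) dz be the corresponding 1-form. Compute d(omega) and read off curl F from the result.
d(omega) = (x) dy ∧ dz + (6*x) dz ∧ dx + (-z) dx ∧ dy; curl F = (x, 6*x, -z)

d omega = sum_{i<j} (∂f_j/∂x_i - ∂f_i/∂x_j) dx_i ∧ dx_j. Under the identification (dy ∧ dz, dz ∧ dx, dx ∧ dy) ↔ (e_x, e_y, e_z), the coefficients are exactly the components of curl F. Compute:
  ∂R/∂y - ∂Q/∂z = (0) - (-x) = x
  ∂P/∂z - ∂R/∂x = (0) - (-6*x) = 6*x
  ∂Q/∂x - ∂P/∂y = (-z) - (0) = -z.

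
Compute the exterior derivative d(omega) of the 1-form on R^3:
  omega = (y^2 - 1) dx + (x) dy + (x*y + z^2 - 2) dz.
d(omega) = (1 - 2*y) dx ∧ dy + (y) dx ∧ dz + (x) dy ∧ dz

For a 1-form omega = sum_i f_i dx_i, the exterior derivative is
  d(omega) = sum_{i < j} (∂f_j/∂x_i - ∂f_i/∂x_j) dx_i ∧ dx_j.
  coefficient of dx ∧ dy: ∂f_2/∂x - ∂f_1/∂y = ∂(x)/∂x - ∂(y^2 - 1)/∂y = 1 - 2*y
  coefficient of dx ∧ dz: ∂f_3/∂x - ∂f_1/∂z = ∂(x*y + z^2 - 2)/∂x - ∂(y^2 - 1)/∂z = y
  coefficient of dy ∧ dz: ∂f_3/∂y - ∂f_2/∂z = ∂(x*y + z^2 - 2)/∂y - ∂(x)/∂z = x
Assembling: d(omega) = (1 - 2*y) dx ∧ dy + (y) dx ∧ dz + (x) dy ∧ dz.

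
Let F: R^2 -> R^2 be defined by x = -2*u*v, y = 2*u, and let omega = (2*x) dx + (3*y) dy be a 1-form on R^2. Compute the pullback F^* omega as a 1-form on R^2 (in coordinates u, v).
F^* omega = (4*u*(2*v^2 + 3)) du + (8*u^2*v) dv

Using F^*(f dg) = (f ∘ F) d(g ∘ F), substitute each coordinate x_i by F_i(u, v) in f_i, and replace dx_i by d F_i = (∂F_i/∂u) du + (∂F_i/∂v) dv.
  For the x component: f_1(F) = -4*u*v; d F_1 = (-2*v) du + (-2*u) dv
  For the y component: f_2(F) = 6*u; d F_2 = (2) du + (0) dv
Combining and collecting du, dv coefficients:
  coeff of du: 4*u*(2*v^2 + 3)
  coeff of dv: 8*u^2*v
F^* omega = (4*u*(2*v^2 + 3)) du + (8*u^2*v) dv.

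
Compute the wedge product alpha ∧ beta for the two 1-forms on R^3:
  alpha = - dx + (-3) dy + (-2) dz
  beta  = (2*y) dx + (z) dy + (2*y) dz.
alpha ∧ beta = (6*y - z) dx ∧ dy + (2*y) dx ∧ dz + (-6*y + 2*z) dy ∧ dz

Distribute the wedge, using dx_i ∧ dx_j = -dx_j ∧ dx_i and dx_i ∧ dx_i = 0. For each pair (i, j) with i < j, the coefficient of dx_i ∧ dx_j in alpha ∧ beta is (alpha_i * beta_j - alpha_j * beta_i). Collecting: alpha ∧ beta = (6*y - z) dx ∧ dy + (2*y) dx ∧ dz + (-6*y + 2*z) dy ∧ dz.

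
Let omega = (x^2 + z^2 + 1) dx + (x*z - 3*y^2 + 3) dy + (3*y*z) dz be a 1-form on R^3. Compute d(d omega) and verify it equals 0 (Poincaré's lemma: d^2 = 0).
d(d omega) = 0

Step 1: d omega = sum_{i<j} (∂f_j/∂x_i - ∂f_i/∂x_j) dx_i ∧ dx_j:
  coeff of dx ∧ dy: z
  coeff of dx ∧ dz: -2*z
  coeff of dy ∧ dz: -x + 3*z
Step 2: Apply d again to each 2-form coefficient. The only possible 3-form in R^3 is dx ∧ dy ∧ dz, with coefficient
  ∂(coeff of dy∧dz)/∂x - ∂(coeff of dx∧dz)/∂y + ∂(coeff of dx∧dy)/∂z
  = ∂/∂x (-x + 3*z) - ∂/∂y (-2*z) + ∂/∂z (z).
Each of these terms simplifies to sums of mixed partials that cancel in pairs. The result is 0 (by equality of mixed partials for smooth functions — Schwarz / Clairaut).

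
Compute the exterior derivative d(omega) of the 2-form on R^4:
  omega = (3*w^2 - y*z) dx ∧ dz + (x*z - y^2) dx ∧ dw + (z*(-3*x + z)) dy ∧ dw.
d(omega) = (z) dx ∧ dy ∧ dz + (6*w - x) dx ∧ dz ∧ dw + (2*y - 3*z) dx ∧ dy ∧ dw + (3*x - 2*z) dy ∧ dz ∧ dw

For a 2-form omega = sum_{i<j} g_{ij} dx_i ∧ dx_j, the exterior derivative is
  d(omega) = sum_{i<j} d(g_{ij}) ∧ dx_i ∧ dx_j = sum_{i<j, k} (∂g_{ij}/∂x_k) dx_k ∧ dx_i ∧ dx_j.
Expand each term, using dx_k ∧ dx_i ∧ dx_j = sgn(permutation) dx_{(a)} ∧ dx_{(b)} ∧ dx_{(c)} with (a < b < c) sorted:
  d(3*w^2 - y*z) includes (∂/∂y)(3*w^2 - y*z) dy = (-z) dy, which multiplied by dx ∧ dz gives (z) dx ∧ dy ∧ dz
  d(3*w^2 - y*z) includes (∂/∂w)(3*w^2 - y*z) dw = (6*w) dw, which multiplied by dx ∧ dz gives (6*w) dx ∧ dz ∧ dw
  d(x*z - y^2) includes (∂/∂y)(x*z - y^2) dy = (-2*y) dy, which multiplied by dx ∧ dw gives (2*y) dx ∧ dy ∧ dw
  d(x*z - y^2) includes (∂/∂z)(x*z - y^2) dz = (x) dz, which multiplied by dx ∧ dw gives (-x) dx ∧ dz ∧ dw
  d(z*(-3*x + z)) includes (∂/∂x)(z*(-3*x + z)) dx = (-3*z) dx, which multiplied by dy ∧ dw gives (-3*z) dx ∧ dy ∧ dw
  d(z*(-3*x + z)) includes (∂/∂z)(z*(-3*x + z)) dz = (-3*x + 2*z) dz, which multiplied by dy ∧ dw gives (3*x - 2*z) dy ∧ dz ∧ dw
Collecting like 3-forms: d(omega) = (z) dx ∧ dy ∧ dz + (6*w - x) dx ∧ dz ∧ dw + (2*y - 3*z) dx ∧ dy ∧ dw + (3*x - 2*z) dy ∧ dz ∧ dw.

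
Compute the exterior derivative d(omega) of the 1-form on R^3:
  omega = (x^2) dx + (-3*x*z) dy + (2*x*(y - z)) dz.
d(omega) = (-3*z) dx ∧ dy + (2*y - 2*z) dx ∧ dz + (5*x) dy ∧ dz

For a 1-form omega = sum_i f_i dx_i, the exterior derivative is
  d(omega) = sum_{i < j} (∂f_j/∂x_i - ∂f_i/∂x_j) dx_i ∧ dx_j.
  coefficient of dx ∧ dy: ∂f_2/∂x - ∂f_1/∂y = ∂(-3*x*z)/∂x - ∂(x^2)/∂y = -3*z
  coefficient of dx ∧ dz: ∂f_3/∂x - ∂f_1/∂z = ∂(2*x*(y - z))/∂x - ∂(x^2)/∂z = 2*y - 2*z
  coefficient of dy ∧ dz: ∂f_3/∂y - ∂f_2/∂z = ∂(2*x*(y - z))/∂y - ∂(-3*x*z)/∂z = 5*x
Assembling: d(omega) = (-3*z) dx ∧ dy + (2*y - 2*z) dx ∧ dz + (5*x) dy ∧ dz.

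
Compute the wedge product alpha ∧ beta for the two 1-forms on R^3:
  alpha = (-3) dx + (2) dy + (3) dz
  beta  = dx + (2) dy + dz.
alpha ∧ beta = (-8) dx ∧ dy + (-6) dx ∧ dz + (-4) dy ∧ dz

Distribute the wedge, using dx_i ∧ dx_j = -dx_j ∧ dx_i and dx_i ∧ dx_i = 0. For each pair (i, j) with i < j, the coefficient of dx_i ∧ dx_j in alpha ∧ beta is (alpha_i * beta_j - alpha_j * beta_i). Collecting: alpha ∧ beta = (-8) dx ∧ dy + (-6) dx ∧ dz + (-4) dy ∧ dz.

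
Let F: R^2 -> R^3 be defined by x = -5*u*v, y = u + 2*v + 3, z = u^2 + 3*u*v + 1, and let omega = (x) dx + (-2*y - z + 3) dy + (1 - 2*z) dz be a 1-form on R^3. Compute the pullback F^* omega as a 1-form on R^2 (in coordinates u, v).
F^* omega = (-4*u^3 - 18*u^2*v - u^2 + 7*u*v^2 - 3*u*v - 4*u - 7*v - 4) du + (-6*u^3 + 7*u^2*v - 2*u^2 - 6*u*v - 7*u - 8*v - 8) dv

Using F^*(f dg) = (f ∘ F) d(g ∘ F), substitute each coordinate x_i by F_i(u, v) in f_i, and replace dx_i by d F_i = (∂F_i/∂u) du + (∂F_i/∂v) dv.
  For the x component: f_1(F) = -5*u*v; d F_1 = (-5*v) du + (-5*u) dv
  For the y component: f_2(F) = -u^2 - 3*u*v - 2*u - 4*v - 4; d F_2 = (1) du + (2) dv
  For the z component: f_3(F) = -2*u^2 - 6*u*v - 1; d F_3 = (2*u + 3*v) du + (3*u) dv
Combining and collecting du, dv coefficients:
  coeff of du: -4*u^3 - 18*u^2*v - u^2 + 7*u*v^2 - 3*u*v - 4*u - 7*v - 4
  coeff of dv: -6*u^3 + 7*u^2*v - 2*u^2 - 6*u*v - 7*u - 8*v - 8
F^* omega = (-4*u^3 - 18*u^2*v - u^2 + 7*u*v^2 - 3*u*v - 4*u - 7*v - 4) du + (-6*u^3 + 7*u^2*v - 2*u^2 - 6*u*v - 7*u - 8*v - 8) dv.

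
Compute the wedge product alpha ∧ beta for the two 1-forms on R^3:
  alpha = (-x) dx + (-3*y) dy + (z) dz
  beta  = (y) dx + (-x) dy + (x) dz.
alpha ∧ beta = (x^2 + 3*y^2) dx ∧ dy + (-x^2 - y*z) dx ∧ dz + (x*(-3*y + z)) dy ∧ dz

Distribute the wedge, using dx_i ∧ dx_j = -dx_j ∧ dx_i and dx_i ∧ dx_i = 0. For each pair (i, j) with i < j, the coefficient of dx_i ∧ dx_j in alpha ∧ beta is (alpha_i * beta_j - alpha_j * beta_i). Collecting: alpha ∧ beta = (x^2 + 3*y^2) dx ∧ dy + (-x^2 - y*z) dx ∧ dz + (x*(-3*y + z)) dy ∧ dz.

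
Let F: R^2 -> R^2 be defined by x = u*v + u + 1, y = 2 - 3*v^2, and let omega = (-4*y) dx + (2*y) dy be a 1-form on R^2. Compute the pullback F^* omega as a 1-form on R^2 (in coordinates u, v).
F^* omega = (12*v^3 + 12*v^2 - 8*v - 8) du + (12*u*v^2 - 8*u + 36*v^3 - 24*v) dv

Using F^*(f dg) = (f ∘ F) d(g ∘ F), substitute each coordinate x_i by F_i(u, v) in f_i, and replace dx_i by d F_i = (∂F_i/∂u) du + (∂F_i/∂v) dv.
  For the x component: f_1(F) = 12*v^2 - 8; d F_1 = (v + 1) du + (u) dv
  For the y component: f_2(F) = 4 - 6*v^2; d F_2 = (0) du + (-6*v) dv
Combining and collecting du, dv coefficients:
  coeff of du: 12*v^3 + 12*v^2 - 8*v - 8
  coeff of dv: 12*u*v^2 - 8*u + 36*v^3 - 24*v
F^* omega = (12*v^3 + 12*v^2 - 8*v - 8) du + (12*u*v^2 - 8*u + 36*v^3 - 24*v) dv.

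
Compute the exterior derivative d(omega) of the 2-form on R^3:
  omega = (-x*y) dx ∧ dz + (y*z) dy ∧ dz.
d(omega) = (x) dx ∧ dy ∧ dz

For a 2-form omega = sum_{i<j} g_{ij} dx_i ∧ dx_j, the exterior derivative is
  d(omega) = sum_{i<j} d(g_{ij}) ∧ dx_i ∧ dx_j = sum_{i<j, k} (∂g_{ij}/∂x_k) dx_k ∧ dx_i ∧ dx_j.
Expand each term, using dx_k ∧ dx_i ∧ dx_j = sgn(permutation) dx_{(a)} ∧ dx_{(b)} ∧ dx_{(c)} with (a < b < c) sorted:
  d(-x*y) includes (∂/∂y)(-x*y) dy = (-x) dy, which multiplied by dx ∧ dz gives (x) dx ∧ dy ∧ dz
Collecting like 3-forms: d(omega) = (x) dx ∧ dy ∧ dz.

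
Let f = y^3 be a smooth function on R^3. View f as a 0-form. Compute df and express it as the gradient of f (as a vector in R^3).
df = (0) dx + (3*y^2) dy + (0) dz; grad f = (0, 3*y^2, 0)

For a 0-form f, d f = (∂f/∂x) dx + (∂f/∂y) dy + (∂f/∂z) dz. The components of the vector representation are exactly the entries of grad f in Cartesian coordinates:
  ∂f/∂x = 0
  ∂f/∂y = 3*y^2
  ∂f/∂z = 0.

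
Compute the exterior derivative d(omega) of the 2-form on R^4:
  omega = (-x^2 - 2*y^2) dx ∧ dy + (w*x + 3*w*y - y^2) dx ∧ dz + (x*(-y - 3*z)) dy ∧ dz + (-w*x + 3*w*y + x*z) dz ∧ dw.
d(omega) = (-3*w + y - 3*z) dx ∧ dy ∧ dz + (-w + x + 3*y + z) dx ∧ dz ∧ dw + (3*w) dy ∧ dz ∧ dw

For a 2-form omega = sum_{i<j} g_{ij} dx_i ∧ dx_j, the exterior derivative is
  d(omega) = sum_{i<j} d(g_{ij}) ∧ dx_i ∧ dx_j = sum_{i<j, k} (∂g_{ij}/∂x_k) dx_k ∧ dx_i ∧ dx_j.
Expand each term, using dx_k ∧ dx_i ∧ dx_j = sgn(permutation) dx_{(a)} ∧ dx_{(b)} ∧ dx_{(c)} with (a < b < c) sorted:
  d(w*x + 3*w*y - y^2) includes (∂/∂y)(w*x + 3*w*y - y^2) dy = (3*w - 2*y) dy, which multiplied by dx ∧ dz gives (-3*w + 2*y) dx ∧ dy ∧ dz
  d(w*x + 3*w*y - y^2) includes (∂/∂w)(w*x + 3*w*y - y^2) dw = (x + 3*y) dw, which multiplied by dx ∧ dz gives (x + 3*y) dx ∧ dz ∧ dw
  d(x*(-y - 3*z)) includes (∂/∂x)(x*(-y - 3*z)) dx = (-y - 3*z) dx, which multiplied by dy ∧ dz gives (-y - 3*z) dx ∧ dy ∧ dz
  d(-w*x + 3*w*y + x*z) includes (∂/∂x)(-w*x + 3*w*y + x*z) dx = (-w + z) dx, which multiplied by dz ∧ dw gives (-w + z) dx ∧ dz ∧ dw
  d(-w*x + 3*w*y + x*z) includes (∂/∂y)(-w*x + 3*w*y + x*z) dy = (3*w) dy, which multiplied by dz ∧ dw gives (3*w) dy ∧ dz ∧ dw
Collecting like 3-forms: d(omega) = (-3*w + y - 3*z) dx ∧ dy ∧ dz + (-w + x + 3*y + z) dx ∧ dz ∧ dw + (3*w) dy ∧ dz ∧ dw.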